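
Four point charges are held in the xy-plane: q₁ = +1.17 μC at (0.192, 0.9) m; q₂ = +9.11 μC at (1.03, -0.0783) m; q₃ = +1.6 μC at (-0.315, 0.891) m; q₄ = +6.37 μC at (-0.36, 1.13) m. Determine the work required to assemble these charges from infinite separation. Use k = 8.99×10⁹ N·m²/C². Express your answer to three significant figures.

The work to assemble the configuration equals its total potential energy, U = Σ kqᵢqⱼ/rᵢⱼ over all pairs.
Pair separations: r₁₂ = 1.29 m, r₁₃ = 0.507 m, r₁₄ = 0.598 m, r₂₃ = 1.66 m, r₂₄ = 1.84 m, r₃₄ = 0.243 m.
Summing all 6 pair terms gives U = 0.959 J.

0.959 J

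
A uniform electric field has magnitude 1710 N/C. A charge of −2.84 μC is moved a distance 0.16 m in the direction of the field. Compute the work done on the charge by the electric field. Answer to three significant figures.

The potential change for a displacement 0.16 m in the direction of the field is ΔV = −Ed = -274 V.
W_field = −qΔV = -7.77×10⁻⁴ J.

-7.77×10⁻⁴ J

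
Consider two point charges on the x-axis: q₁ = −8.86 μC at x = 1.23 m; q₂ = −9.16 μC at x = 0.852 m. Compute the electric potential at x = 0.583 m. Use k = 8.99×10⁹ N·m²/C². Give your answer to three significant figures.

-4.29×10⁵ V

The total potential is the scalar sum of each charge's contribution, V = Σ kqᵢ/rᵢ.
Distances from the field point to each charge: r₁ = 0.647 m, r₂ = 0.269 m.
V = k[(-8.86×10⁻⁶)/(0.647) + (-9.16×10⁻⁶)/(0.269)] = -4.29×10⁵ V.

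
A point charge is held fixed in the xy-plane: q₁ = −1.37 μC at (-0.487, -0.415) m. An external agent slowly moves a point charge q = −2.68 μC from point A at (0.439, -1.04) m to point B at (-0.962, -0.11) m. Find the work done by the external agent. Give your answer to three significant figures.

For quasistatic motion the external work equals the change in potential energy: W_ext = qΔV = q(V_B − V_A).
At A: distance to the source charge is 1.12 m; V_A = kq₁/r = -1.10×10⁴ V.
At B: distance to the source charge is 0.564 m; V_B = kq₁/r = -2.18×10⁴ V.
ΔV = V_B − V_A = -1.08×10⁴ V.
W_ext = qΔV = (-2.68×10⁻⁶ C)(-1.08×10⁴ V) = 0.0289 J.

0.0289 J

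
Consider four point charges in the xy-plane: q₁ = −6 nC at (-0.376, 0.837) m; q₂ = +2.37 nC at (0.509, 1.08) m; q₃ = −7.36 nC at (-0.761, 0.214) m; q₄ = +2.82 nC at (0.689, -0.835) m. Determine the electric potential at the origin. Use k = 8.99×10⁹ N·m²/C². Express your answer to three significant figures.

Electric potential is a scalar, so the contributions from each charge add algebraically: V = Σ kqᵢ/rᵢ.
Distances from the field point to each charge: r₁ = 0.918 m, r₂ = 1.19 m, r₃ = 0.791 m, r₄ = 1.08 m.
V = k[(-6.00×10⁻⁹)/(0.918) + (2.37×10⁻⁹)/(1.19) + (-7.36×10⁻⁹)/(0.791) + (2.82×10⁻⁹)/(1.08)] = -101 V.

-101 V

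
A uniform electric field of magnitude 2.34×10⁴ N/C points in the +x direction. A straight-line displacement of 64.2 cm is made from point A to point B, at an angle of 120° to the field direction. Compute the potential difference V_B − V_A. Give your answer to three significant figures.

Only the component of displacement along E changes the potential: ΔV = −E·d·cosθ.
ΔV = −(2.34×10⁴ V/m)(0.642 m)cos120° = 7510 V.

7510 V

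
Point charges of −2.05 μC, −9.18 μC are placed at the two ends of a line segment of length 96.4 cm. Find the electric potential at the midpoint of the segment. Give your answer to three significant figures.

Electric potential is a scalar, so the contributions from each charge add algebraically: V = Σ kqᵢ/rᵢ.
Each charge is 0.482 m from the midpoint.
V = k[(-2.05×10⁻⁶)/(0.482) + (-9.18×10⁻⁶)/(0.482)] = -2.09×10⁵ V.

-2.09×10⁵ V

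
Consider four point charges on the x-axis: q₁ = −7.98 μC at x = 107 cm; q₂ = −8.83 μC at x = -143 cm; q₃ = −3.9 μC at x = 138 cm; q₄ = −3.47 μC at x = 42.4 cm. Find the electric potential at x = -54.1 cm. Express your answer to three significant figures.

The total potential is the scalar sum of each charge's contribution, V = Σ kqᵢ/rᵢ.
Distances from the field point to each charge: r₁ = 1.61 m, r₂ = 0.889 m, r₃ = 1.92 m, r₄ = 0.965 m.
V = k[(-7.98×10⁻⁶)/(1.61) + (-8.83×10⁻⁶)/(0.889) + (-3.90×10⁻⁶)/(1.92) + (-3.47×10⁻⁶)/(0.965)] = -1.84×10⁵ V.

-1.84×10⁵ V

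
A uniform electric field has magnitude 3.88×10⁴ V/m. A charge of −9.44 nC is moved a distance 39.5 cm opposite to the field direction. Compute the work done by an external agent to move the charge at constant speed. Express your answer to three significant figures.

-1.45×10⁻⁴ J

The potential change for a displacement 39.5 cm opposite to the field direction is ΔV = +Ed = 1.53×10⁴ V.
W_ext = qΔV = -1.45×10⁻⁴ J.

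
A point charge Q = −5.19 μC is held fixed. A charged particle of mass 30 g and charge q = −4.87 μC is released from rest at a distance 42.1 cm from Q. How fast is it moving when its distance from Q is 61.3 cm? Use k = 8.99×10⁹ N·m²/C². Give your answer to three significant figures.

Only the electrostatic force acts, so mechanical energy is conserved: ½mv² = U₁ − U₂ = kQq(1/r₁ − 1/r₂).
U₁ − U₂ = (8.99×10⁹ N·m²/C²)(-5.19×10⁻⁶ C)(-4.87×10⁻⁶ C)(1/0.421 − 1/0.613) = 0.169 J.
v = √(2·0.169/0.0300) = 3.36 m/s.

3.36 m/s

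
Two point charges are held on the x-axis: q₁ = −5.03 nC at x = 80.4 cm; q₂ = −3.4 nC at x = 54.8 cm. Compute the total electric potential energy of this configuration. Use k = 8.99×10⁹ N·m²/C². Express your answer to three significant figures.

The work to assemble the configuration equals its total potential energy, U = Σ kqᵢqⱼ/rᵢⱼ over all pairs.
Pair separations: r₁₂ = 0.256 m.
U = (6.01×10⁻⁷) = 6.01×10⁻⁷ J.

6.01×10⁻⁷ J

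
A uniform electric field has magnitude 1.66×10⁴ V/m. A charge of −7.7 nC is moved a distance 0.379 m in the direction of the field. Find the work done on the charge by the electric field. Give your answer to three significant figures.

The potential change for a displacement 0.379 m in the direction of the field is ΔV = −Ed = -6290 V.
W_field = −qΔV = -4.84×10⁻⁵ J.

-4.84×10⁻⁵ J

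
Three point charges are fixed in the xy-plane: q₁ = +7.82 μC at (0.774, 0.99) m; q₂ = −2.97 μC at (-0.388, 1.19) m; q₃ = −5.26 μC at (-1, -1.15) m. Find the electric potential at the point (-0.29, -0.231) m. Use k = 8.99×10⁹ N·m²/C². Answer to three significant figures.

-1.61×10⁴ V

The total potential is the scalar sum of each charge's contribution, V = Σ kqᵢ/rᵢ.
Distances from the field point to each charge: r₁ = 1.62 m, r₂ = 1.42 m, r₃ = 1.16 m.
V = k[(7.82×10⁻⁶)/(1.62) + (-2.97×10⁻⁶)/(1.42) + (-5.26×10⁻⁶)/(1.16)] = -1.61×10⁴ V.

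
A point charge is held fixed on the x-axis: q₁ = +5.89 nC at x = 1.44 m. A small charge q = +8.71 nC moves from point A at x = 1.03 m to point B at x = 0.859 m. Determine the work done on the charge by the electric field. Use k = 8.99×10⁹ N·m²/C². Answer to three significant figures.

The work done by the electric force is W_field = −ΔU = −q(V_B − V_A) = q(V_A − V_B).
At A: distance to the source charge is 0.410 m; V_A = kq₁/r = 129 V.
At B: distance to the source charge is 0.581 m; V_B = kq₁/r = 91.1 V.
ΔV = V_B − V_A = -38.0 V.
W_field = −qΔV = −(8.71×10⁻⁹ C)(-38.0 V) = 3.31×10⁻⁷ J.

3.31×10⁻⁷ J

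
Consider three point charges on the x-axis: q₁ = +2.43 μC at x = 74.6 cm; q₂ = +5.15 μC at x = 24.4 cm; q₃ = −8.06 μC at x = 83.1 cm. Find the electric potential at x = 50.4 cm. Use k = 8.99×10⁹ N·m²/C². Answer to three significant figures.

4.68×10⁴ V

Electric potential is a scalar, so the contributions from each charge add algebraically: V = Σ kqᵢ/rᵢ.
Distances from the field point to each charge: r₁ = 0.242 m, r₂ = 0.260 m, r₃ = 0.327 m.
V = k[(2.43×10⁻⁶)/(0.242) + (5.15×10⁻⁶)/(0.260) + (-8.06×10⁻⁶)/(0.327)] = 4.68×10⁴ V.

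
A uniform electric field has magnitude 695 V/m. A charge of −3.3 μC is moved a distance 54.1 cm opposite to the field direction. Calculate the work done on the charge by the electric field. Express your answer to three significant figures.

The potential change for a displacement 54.1 cm opposite to the field direction is ΔV = +Ed = 376 V.
W_field = −qΔV = 1.24×10⁻³ J.

1.24×10⁻³ J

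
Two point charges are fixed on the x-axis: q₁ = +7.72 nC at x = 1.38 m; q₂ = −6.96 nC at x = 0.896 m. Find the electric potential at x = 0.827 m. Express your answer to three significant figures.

-781 V

The total potential is the scalar sum of each charge's contribution, V = Σ kqᵢ/rᵢ.
Distances from the field point to each charge: r₁ = 0.553 m, r₂ = 0.0690 m.
V = k[(7.72×10⁻⁹)/(0.553) + (-6.96×10⁻⁹)/(0.0690)] = -781 V.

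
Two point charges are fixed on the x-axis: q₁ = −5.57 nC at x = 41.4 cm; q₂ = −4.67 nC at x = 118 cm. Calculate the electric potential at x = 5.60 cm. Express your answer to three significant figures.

-177 V

Electric potential is a scalar, so the contributions from each charge add algebraically: V = Σ kqᵢ/rᵢ.
Distances from the field point to each charge: r₁ = 0.358 m, r₂ = 1.12 m.
V = k[(-5.57×10⁻⁹)/(0.358) + (-4.67×10⁻⁹)/(1.12)] = -177 V.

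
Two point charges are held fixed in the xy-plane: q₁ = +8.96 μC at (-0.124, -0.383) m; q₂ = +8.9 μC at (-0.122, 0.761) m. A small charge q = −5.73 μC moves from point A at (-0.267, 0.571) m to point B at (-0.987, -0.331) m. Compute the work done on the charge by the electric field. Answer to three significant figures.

The work done by the electric force is W_field = −ΔU = −q(V_B − V_A) = q(V_A − V_B).
At A: distances to the source charges are 0.965 m, 0.239 m; V_A = Σ kqᵢ/rᵢ = 4.18×10⁵ V.
At B: distances to the source charges are 0.865 m, 1.39 m; V_B = Σ kqᵢ/rᵢ = 1.51×10⁵ V.
ΔV = V_B − V_A = -2.68×10⁵ V.
W_field = −qΔV = −(-5.73×10⁻⁶ C)(-2.68×10⁵ V) = -1.53 J.

-1.53 J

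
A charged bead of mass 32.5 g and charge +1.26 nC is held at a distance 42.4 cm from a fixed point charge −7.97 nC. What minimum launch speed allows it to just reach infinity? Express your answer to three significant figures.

3.62×10⁻³ m/s

To just escape, total mechanical energy must reach zero at infinity: ½mv²_min + U = 0, so ½mv²_min = −U = |kQq|/r.
|U| = |kQq|/r = (8.99×10⁹ N·m²/C²)(7.97×10⁻⁹)(1.26×10⁻⁹)/(0.424) = 2.13×10⁻⁷ J.
v_min = √(2|U|/m) = √(2·2.13×10⁻⁷/0.0325) = 3.62×10⁻³ m/s.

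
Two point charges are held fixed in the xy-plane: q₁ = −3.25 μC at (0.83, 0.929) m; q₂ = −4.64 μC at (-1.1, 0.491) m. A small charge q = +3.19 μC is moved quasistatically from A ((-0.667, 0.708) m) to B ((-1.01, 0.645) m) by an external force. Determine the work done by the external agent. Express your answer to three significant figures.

For quasistatic motion the external work equals the change in potential energy: W_ext = qΔV = q(V_B − V_A).
At A: distances to the source charges are 1.51 m, 0.484 m; V_A = Σ kqᵢ/rᵢ = -1.05×10⁵ V.
At B: distances to the source charges are 1.86 m, 0.178 m; V_B = Σ kqᵢ/rᵢ = -2.50×10⁵ V.
ΔV = V_B − V_A = -1.44×10⁵ V.
W_ext = qΔV = (3.19×10⁻⁶ C)(-1.44×10⁵ V) = -0.460 J.

-0.460 J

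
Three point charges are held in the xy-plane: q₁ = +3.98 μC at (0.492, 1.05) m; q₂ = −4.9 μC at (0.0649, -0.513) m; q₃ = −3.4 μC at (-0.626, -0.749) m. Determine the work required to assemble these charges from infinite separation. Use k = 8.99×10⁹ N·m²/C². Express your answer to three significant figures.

0.0395 J

The assembly work is the sum of pairwise potential energies, U = Σ_{i<j} kqᵢqⱼ/rᵢⱼ.
Pair separations: r₁₂ = 1.62 m, r₁₃ = 2.12 m, r₂₃ = 0.730 m.
U = (-0.108) + (-0.0574) + (0.205) = 0.0395 J.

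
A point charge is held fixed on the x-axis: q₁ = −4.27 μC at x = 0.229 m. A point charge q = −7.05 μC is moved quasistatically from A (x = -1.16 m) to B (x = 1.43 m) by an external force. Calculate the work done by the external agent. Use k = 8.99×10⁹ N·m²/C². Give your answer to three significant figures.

For quasistatic motion the external work equals the change in potential energy: W_ext = qΔV = q(V_B − V_A).
At A: distance to the source charge is 1.39 m; V_A = kq₁/r = -2.76×10⁴ V.
At B: distance to the source charge is 1.20 m; V_B = kq₁/r = -3.20×10⁴ V.
ΔV = V_B − V_A = -4330 V.
W_ext = qΔV = (-7.05×10⁻⁶ C)(-4330 V) = 0.0305 J.

0.0305 J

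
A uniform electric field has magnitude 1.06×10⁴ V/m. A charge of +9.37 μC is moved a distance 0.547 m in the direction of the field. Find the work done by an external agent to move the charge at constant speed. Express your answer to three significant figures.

-0.0543 J

The potential change for a displacement 0.547 m in the direction of the field is ΔV = −Ed = -5800 V.
W_ext = qΔV = -0.0543 J.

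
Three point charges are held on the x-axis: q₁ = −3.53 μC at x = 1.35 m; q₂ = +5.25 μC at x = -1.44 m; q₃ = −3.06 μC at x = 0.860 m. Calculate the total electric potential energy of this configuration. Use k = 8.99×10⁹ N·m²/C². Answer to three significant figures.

The assembly work is the sum of pairwise potential energies, U = Σ_{i<j} kqᵢqⱼ/rᵢⱼ.
Pair separations: r₁₂ = 2.79 m, r₁₃ = 0.490 m, r₂₃ = 2.30 m.
U = (-0.0597) + (0.198) + (-0.0628) = 0.0757 J.

0.0757 J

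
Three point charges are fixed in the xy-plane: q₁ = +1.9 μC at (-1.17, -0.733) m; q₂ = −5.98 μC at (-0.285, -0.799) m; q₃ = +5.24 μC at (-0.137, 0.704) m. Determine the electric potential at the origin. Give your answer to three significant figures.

1.47×10⁴ V

Electric potential is a scalar, so the contributions from each charge add algebraically: V = Σ kqᵢ/rᵢ.
Distances from the field point to each charge: r₁ = 1.38 m, r₂ = 0.848 m, r₃ = 0.717 m.
V = k[(1.90×10⁻⁶)/(1.38) + (-5.98×10⁻⁶)/(0.848) + (5.24×10⁻⁶)/(0.717)] = 1.47×10⁴ V.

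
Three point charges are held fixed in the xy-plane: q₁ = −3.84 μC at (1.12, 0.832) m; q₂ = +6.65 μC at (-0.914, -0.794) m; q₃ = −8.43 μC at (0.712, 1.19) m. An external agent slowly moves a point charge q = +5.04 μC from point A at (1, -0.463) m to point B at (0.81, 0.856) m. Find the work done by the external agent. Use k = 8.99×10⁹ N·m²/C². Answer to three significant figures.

For quasistatic motion the external work equals the change in potential energy: W_ext = qΔV = q(V_B − V_A).
At A: distances to the source charges are 1.30 m, 1.94 m, 1.68 m; V_A = Σ kqᵢ/rᵢ = -4.09×10⁴ V.
At B: distances to the source charges are 0.311 m, 2.39 m, 0.348 m; V_B = Σ kqᵢ/rᵢ = -3.04×10⁵ V.
ΔV = V_B − V_A = -2.63×10⁵ V.
W_ext = qΔV = (5.04×10⁻⁶ C)(-2.63×10⁵ V) = -1.32 J.

-1.32 J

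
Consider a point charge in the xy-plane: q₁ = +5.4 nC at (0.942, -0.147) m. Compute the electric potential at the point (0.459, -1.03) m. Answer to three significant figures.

Electric potential is a scalar, so the contributions from each charge add algebraically: V = Σ kqᵢ/rᵢ.
Distances from the field point to each charge: r₁ = 1.01 m.
V = k[(5.40×10⁻⁹)/(1.01)] = 48.2 V.

48.2 V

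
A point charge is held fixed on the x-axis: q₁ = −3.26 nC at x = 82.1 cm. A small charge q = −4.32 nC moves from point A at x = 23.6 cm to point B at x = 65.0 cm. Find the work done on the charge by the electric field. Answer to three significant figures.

The work done by the electric force is W_field = −ΔU = −q(V_B − V_A) = q(V_A − V_B).
At A: distance to the source charge is 0.585 m; V_A = kq₁/r = -50.1 V.
At B: distance to the source charge is 0.171 m; V_B = kq₁/r = -171 V.
ΔV = V_B − V_A = -121 V.
W_field = −qΔV = −(-4.32×10⁻⁹ C)(-121 V) = -5.24×10⁻⁷ J.

-5.24×10⁻⁷ J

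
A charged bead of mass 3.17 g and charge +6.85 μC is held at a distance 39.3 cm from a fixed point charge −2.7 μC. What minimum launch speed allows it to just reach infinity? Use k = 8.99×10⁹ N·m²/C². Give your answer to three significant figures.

16.3 m/s

To just escape, total mechanical energy must reach zero at infinity: ½mv²_min + U = 0, so ½mv²_min = −U = |kQq|/r.
|U| = |kQq|/r = (8.99×10⁹ N·m²/C²)(2.70×10⁻⁶)(6.85×10⁻⁶)/(0.393) = 0.423 J.
v_min = √(2|U|/m) = √(2·0.423/3.17×10⁻³) = 16.3 m/s.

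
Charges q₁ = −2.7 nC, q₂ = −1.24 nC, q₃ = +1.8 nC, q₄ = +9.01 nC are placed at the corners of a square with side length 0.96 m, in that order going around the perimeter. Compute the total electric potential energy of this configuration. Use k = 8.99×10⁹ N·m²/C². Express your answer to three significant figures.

The assembly work is the sum of pairwise potential energies, U = Σ_{i<j} kqᵢqⱼ/rᵢⱼ.
The four side pairs have separation 0.960 m and the two diagonal pairs 1.36 m.
Summing all 6 pair terms gives U = -1.72×10⁻⁷ J.

-1.72×10⁻⁷ J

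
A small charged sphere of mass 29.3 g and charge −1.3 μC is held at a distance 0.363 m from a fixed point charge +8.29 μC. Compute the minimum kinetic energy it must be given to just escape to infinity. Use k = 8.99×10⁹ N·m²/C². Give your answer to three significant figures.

0.267 J

To just escape, total mechanical energy must reach zero at infinity: ½mv²_min + U = 0, so ½mv²_min = −U = |kQq|/r.
|U| = |kQq|/r = (8.99×10⁹ N·m²/C²)(8.29×10⁻⁶)(1.30×10⁻⁶)/(0.363) = 0.267 J.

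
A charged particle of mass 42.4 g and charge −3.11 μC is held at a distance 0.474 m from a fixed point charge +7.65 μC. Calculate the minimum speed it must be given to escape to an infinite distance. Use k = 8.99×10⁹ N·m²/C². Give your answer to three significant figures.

4.61 m/s

To just escape, total mechanical energy must reach zero at infinity: ½mv²_min + U = 0, so ½mv²_min = −U = |kQq|/r.
|U| = |kQq|/r = (8.99×10⁹ N·m²/C²)(7.65×10⁻⁶)(3.11×10⁻⁶)/(0.474) = 0.451 J.
v_min = √(2|U|/m) = √(2·0.451/0.0424) = 4.61 m/s.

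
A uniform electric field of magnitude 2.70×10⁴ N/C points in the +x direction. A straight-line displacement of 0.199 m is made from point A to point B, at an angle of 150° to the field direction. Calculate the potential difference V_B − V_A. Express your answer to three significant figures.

4650 V

Only the component of displacement along E changes the potential: ΔV = −E·d·cosθ.
ΔV = −(2.70×10⁴ V/m)(0.199 m)cos150° = 4650 V.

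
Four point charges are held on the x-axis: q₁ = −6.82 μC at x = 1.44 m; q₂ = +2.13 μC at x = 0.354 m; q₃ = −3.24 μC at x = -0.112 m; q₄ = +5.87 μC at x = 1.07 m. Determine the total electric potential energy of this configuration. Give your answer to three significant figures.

The work to assemble the configuration equals its total potential energy, U = Σ kqᵢqⱼ/rᵢⱼ over all pairs.
Pair separations: r₁₂ = 1.09 m, r₁₃ = 1.55 m, r₁₄ = 0.370 m, r₂₃ = 0.466 m, r₂₄ = 0.716 m, r₃₄ = 1.18 m.
Summing all 6 pair terms gives U = -1.09 J.

-1.09 J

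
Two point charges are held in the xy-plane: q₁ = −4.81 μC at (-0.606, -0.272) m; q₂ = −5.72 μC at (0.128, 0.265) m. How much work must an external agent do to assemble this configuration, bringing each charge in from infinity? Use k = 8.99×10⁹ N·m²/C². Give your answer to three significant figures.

0.272 J

The work to assemble the configuration equals its total potential energy, U = Σ kqᵢqⱼ/rᵢⱼ over all pairs.
Pair separations: r₁₂ = 0.909 m.
U = (0.272) = 0.272 J.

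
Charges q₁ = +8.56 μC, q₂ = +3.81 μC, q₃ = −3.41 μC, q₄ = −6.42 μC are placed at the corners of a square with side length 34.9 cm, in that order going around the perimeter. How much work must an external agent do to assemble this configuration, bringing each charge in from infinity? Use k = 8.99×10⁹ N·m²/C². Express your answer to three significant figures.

-1.32 J

The assembly work is the sum of pairwise potential energies, U = Σ_{i<j} kqᵢqⱼ/rᵢⱼ.
The four side pairs have separation 0.349 m and the two diagonal pairs 0.494 m.
Summing all 6 pair terms gives U = -1.32 J.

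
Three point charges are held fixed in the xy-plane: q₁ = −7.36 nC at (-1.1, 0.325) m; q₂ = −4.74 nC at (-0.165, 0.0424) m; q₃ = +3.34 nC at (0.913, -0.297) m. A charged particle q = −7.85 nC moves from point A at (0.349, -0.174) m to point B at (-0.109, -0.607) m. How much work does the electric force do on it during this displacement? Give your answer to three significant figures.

-1.44×10⁻⁷ J

The work done by the electric force is W_field = −ΔU = −q(V_B − V_A) = q(V_A − V_B).
At A: distances to the source charges are 1.53 m, 0.558 m, 0.577 m; V_A = Σ kqᵢ/rᵢ = -67.6 V.
At B: distances to the source charges are 1.36 m, 0.652 m, 1.07 m; V_B = Σ kqᵢ/rᵢ = -85.9 V.
ΔV = V_B − V_A = -18.3 V.
W_field = −qΔV = −(-7.85×10⁻⁹ C)(-18.3 V) = -1.44×10⁻⁷ J.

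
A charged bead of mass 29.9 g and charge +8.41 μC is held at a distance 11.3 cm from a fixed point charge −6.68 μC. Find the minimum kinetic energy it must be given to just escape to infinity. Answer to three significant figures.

To just escape, total mechanical energy must reach zero at infinity: ½mv²_min + U = 0, so ½mv²_min = −U = |kQq|/r.
|U| = |kQq|/r = (8.99×10⁹ N·m²/C²)(6.68×10⁻⁶)(8.41×10⁻⁶)/(0.113) = 4.47 J.

4.47 J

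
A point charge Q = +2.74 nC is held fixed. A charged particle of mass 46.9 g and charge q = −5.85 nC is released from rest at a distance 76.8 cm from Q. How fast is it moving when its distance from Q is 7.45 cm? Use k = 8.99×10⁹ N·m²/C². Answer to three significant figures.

8.63×10⁻³ m/s

Only the electrostatic force acts, so mechanical energy is conserved: ½mv² = U₁ − U₂ = kQq(1/r₁ − 1/r₂).
U₁ − U₂ = (8.99×10⁹ N·m²/C²)(2.74×10⁻⁹ C)(-5.85×10⁻⁹ C)(1/0.768 − 1/0.0745) = 1.75×10⁻⁶ J.
v = √(2·1.75×10⁻⁶/0.0469) = 8.63×10⁻³ m/s.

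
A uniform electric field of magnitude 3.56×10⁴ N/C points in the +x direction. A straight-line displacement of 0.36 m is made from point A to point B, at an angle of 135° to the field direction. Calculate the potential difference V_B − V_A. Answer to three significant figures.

9060 V

Only the component of displacement along E changes the potential: ΔV = −E·d·cosθ.
ΔV = −(3.56×10⁴ V/m)(0.360 m)cos135° = 9060 V.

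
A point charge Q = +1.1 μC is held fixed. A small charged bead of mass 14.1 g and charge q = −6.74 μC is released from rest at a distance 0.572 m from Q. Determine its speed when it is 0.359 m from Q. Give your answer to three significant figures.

Only the electrostatic force acts, so mechanical energy is conserved: ½mv² = U₁ − U₂ = kQq(1/r₁ − 1/r₂).
U₁ − U₂ = (8.99×10⁹ N·m²/C²)(1.10×10⁻⁶ C)(-6.74×10⁻⁶ C)(1/0.572 − 1/0.359) = 0.0691 J.
v = √(2·0.0691/0.0141) = 3.13 m/s.

3.13 m/s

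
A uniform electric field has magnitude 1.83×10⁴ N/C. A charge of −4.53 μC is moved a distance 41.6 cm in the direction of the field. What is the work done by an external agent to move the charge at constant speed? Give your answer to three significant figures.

0.0345 J

The potential change for a displacement 41.6 cm in the direction of the field is ΔV = −Ed = -7610 V.
W_ext = qΔV = 0.0345 J.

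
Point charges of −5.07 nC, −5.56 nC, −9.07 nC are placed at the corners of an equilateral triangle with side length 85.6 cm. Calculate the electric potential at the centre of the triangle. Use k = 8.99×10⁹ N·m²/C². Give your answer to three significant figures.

The total potential is the scalar sum of each charge's contribution, V = Σ kqᵢ/rᵢ.
The distance from each vertex to the centroid is a/√3 = 0.494 m.
V = k[(-5.07×10⁻⁹)/(0.494) + (-5.56×10⁻⁹)/(0.494) + (-9.07×10⁻⁹)/(0.494)] = -358 V.

-358 V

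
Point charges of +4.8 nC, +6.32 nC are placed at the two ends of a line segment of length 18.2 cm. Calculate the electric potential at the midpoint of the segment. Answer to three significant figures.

The total potential is the scalar sum of each charge's contribution, V = Σ kqᵢ/rᵢ.
Each charge is 0.0910 m from the midpoint.
V = k[(4.80×10⁻⁹)/(0.0910) + (6.32×10⁻⁹)/(0.0910)] = 1100 V.

1100 V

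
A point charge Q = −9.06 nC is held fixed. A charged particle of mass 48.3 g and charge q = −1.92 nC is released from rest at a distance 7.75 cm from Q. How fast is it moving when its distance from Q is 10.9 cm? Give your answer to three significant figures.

4.91×10⁻³ m/s

Only the electrostatic force acts, so mechanical energy is conserved: ½mv² = U₁ − U₂ = kQq(1/r₁ − 1/r₂).
U₁ − U₂ = (8.99×10⁹ N·m²/C²)(-9.06×10⁻⁹ C)(-1.92×10⁻⁹ C)(1/0.0775 − 1/0.109) = 5.83×10⁻⁷ J.
v = √(2·5.83×10⁻⁷/0.0483) = 4.91×10⁻³ m/s.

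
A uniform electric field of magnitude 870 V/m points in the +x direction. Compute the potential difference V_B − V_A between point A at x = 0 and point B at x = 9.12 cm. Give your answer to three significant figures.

In a uniform field, potential decreases in the direction of E: V_B − V_A = −E·Δx.
V_B − V_A = −(870 V/m)(0.0912 m) = -79.3 V.

-79.3 V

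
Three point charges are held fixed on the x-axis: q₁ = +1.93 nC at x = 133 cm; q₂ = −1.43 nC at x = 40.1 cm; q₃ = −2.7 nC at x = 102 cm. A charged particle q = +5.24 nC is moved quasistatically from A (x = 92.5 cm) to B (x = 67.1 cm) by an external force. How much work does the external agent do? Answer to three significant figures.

For quasistatic motion the external work equals the change in potential energy: W_ext = qΔV = q(V_B − V_A).
At A: distances to the source charges are 0.405 m, 0.524 m, 0.0950 m; V_A = Σ kqᵢ/rᵢ = -237 V.
At B: distances to the source charges are 0.659 m, 0.270 m, 0.349 m; V_B = Σ kqᵢ/rᵢ = -90.8 V.
ΔV = V_B − V_A = 146 V.
W_ext = qΔV = (5.24×10⁻⁹ C)(146 V) = 7.67×10⁻⁷ J.

7.67×10⁻⁷ J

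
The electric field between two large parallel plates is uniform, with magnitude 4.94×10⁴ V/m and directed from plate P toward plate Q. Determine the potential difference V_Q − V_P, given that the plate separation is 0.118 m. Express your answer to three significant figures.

-5830 V

In a uniform field, potential decreases in the direction of E: ΔV = −E·d for a displacement d parallel to E.
Going from P to Q is a displacement of 0.118 m along the field, so V_Q − V_P = −Ed = -5830 V.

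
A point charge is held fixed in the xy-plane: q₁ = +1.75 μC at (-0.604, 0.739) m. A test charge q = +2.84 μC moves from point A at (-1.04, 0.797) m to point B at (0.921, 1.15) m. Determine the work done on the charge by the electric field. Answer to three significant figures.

The work done by the electric force is W_field = −ΔU = −q(V_B − V_A) = q(V_A − V_B).
At A: distance to the source charge is 0.440 m; V_A = kq₁/r = 3.58×10⁴ V.
At B: distance to the source charge is 1.58 m; V_B = kq₁/r = 9960 V.
ΔV = V_B − V_A = -2.58×10⁴ V.
W_field = −qΔV = −(2.84×10⁻⁶ C)(-2.58×10⁴ V) = 0.0733 J.

0.0733 J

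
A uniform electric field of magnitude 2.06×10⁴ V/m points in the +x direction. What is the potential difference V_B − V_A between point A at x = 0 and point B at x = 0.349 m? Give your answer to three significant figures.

-7190 V

In a uniform field, potential decreases in the direction of E: V_B − V_A = −E·Δx.
V_B − V_A = −(2.06×10⁴ V/m)(0.349 m) = -7190 V.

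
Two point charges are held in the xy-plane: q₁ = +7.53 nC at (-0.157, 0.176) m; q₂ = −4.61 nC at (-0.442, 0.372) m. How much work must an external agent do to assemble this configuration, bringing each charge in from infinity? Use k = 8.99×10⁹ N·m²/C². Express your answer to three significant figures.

-9.02×10⁻⁷ J

The work to assemble the configuration equals its total potential energy, U = Σ kqᵢqⱼ/rᵢⱼ over all pairs.
Pair separations: r₁₂ = 0.346 m.
U = (-9.02×10⁻⁷) = -9.02×10⁻⁷ J.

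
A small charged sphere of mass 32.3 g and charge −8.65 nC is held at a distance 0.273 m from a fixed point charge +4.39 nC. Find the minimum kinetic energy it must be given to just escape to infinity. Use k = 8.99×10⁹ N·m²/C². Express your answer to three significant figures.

To just escape, total mechanical energy must reach zero at infinity: ½mv²_min + U = 0, so ½mv²_min = −U = |kQq|/r.
|U| = |kQq|/r = (8.99×10⁹ N·m²/C²)(4.39×10⁻⁹)(8.65×10⁻⁹)/(0.273) = 1.25×10⁻⁶ J.

1.25×10⁻⁶ J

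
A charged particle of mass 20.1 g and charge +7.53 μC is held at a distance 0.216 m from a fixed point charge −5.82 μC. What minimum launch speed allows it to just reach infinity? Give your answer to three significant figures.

13.5 m/s

To just escape, total mechanical energy must reach zero at infinity: ½mv²_min + U = 0, so ½mv²_min = −U = |kQq|/r.
|U| = |kQq|/r = (8.99×10⁹ N·m²/C²)(5.82×10⁻⁶)(7.53×10⁻⁶)/(0.216) = 1.82 J.
v_min = √(2|U|/m) = √(2·1.82/0.0201) = 13.5 m/s.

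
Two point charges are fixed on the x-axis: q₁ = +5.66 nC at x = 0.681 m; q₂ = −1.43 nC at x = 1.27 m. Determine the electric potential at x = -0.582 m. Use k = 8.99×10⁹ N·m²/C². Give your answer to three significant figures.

33.3 V

Electric potential is a scalar, so the contributions from each charge add algebraically: V = Σ kqᵢ/rᵢ.
Distances from the field point to each charge: r₁ = 1.26 m, r₂ = 1.85 m.
V = k[(5.66×10⁻⁹)/(1.26) + (-1.43×10⁻⁹)/(1.85)] = 33.3 V.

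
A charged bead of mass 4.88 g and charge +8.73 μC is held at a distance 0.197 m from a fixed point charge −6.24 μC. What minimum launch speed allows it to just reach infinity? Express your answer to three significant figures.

31.9 m/s

To just escape, total mechanical energy must reach zero at infinity: ½mv²_min + U = 0, so ½mv²_min = −U = |kQq|/r.
|U| = |kQq|/r = (8.99×10⁹ N·m²/C²)(6.24×10⁻⁶)(8.73×10⁻⁶)/(0.197) = 2.49 J.
v_min = √(2|U|/m) = √(2·2.49/4.88×10⁻³) = 31.9 m/s.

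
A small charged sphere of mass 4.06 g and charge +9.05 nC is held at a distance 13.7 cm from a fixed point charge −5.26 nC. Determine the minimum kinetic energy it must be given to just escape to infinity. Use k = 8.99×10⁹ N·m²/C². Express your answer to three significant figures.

To just escape, total mechanical energy must reach zero at infinity: ½mv²_min + U = 0, so ½mv²_min = −U = |kQq|/r.
|U| = |kQq|/r = (8.99×10⁹ N·m²/C²)(5.26×10⁻⁹)(9.05×10⁻⁹)/(0.137) = 3.12×10⁻⁶ J.

3.12×10⁻⁶ J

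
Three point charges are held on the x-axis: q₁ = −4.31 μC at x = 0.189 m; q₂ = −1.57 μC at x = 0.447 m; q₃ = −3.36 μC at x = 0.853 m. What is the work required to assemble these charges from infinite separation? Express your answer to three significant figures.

0.549 J

The assembly work is the sum of pairwise potential energies, U = Σ_{i<j} kqᵢqⱼ/rᵢⱼ.
Pair separations: r₁₂ = 0.258 m, r₁₃ = 0.664 m, r₂₃ = 0.406 m.
U = (0.236) + (0.196) + (0.117) = 0.549 J.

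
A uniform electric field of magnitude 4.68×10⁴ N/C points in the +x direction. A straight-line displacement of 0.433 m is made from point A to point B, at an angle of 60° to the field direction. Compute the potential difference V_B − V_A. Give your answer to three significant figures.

Only the component of displacement along E changes the potential: ΔV = −E·d·cosθ.
ΔV = −(4.68×10⁴ V/m)(0.433 m)cos60° = -1.01×10⁴ V.

-1.01×10⁴ V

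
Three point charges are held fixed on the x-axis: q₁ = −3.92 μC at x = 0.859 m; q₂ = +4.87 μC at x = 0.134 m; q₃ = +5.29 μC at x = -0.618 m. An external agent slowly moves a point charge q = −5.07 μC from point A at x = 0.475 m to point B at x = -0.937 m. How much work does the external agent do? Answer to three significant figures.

-0.457 J

For quasistatic motion the external work equals the change in potential energy: W_ext = qΔV = q(V_B − V_A).
At A: distances to the source charges are 0.384 m, 0.341 m, 1.09 m; V_A = Σ kqᵢ/rᵢ = 8.01×10⁴ V.
At B: distances to the source charges are 1.80 m, 1.07 m, 0.319 m; V_B = Σ kqᵢ/rᵢ = 1.70×10⁵ V.
ΔV = V_B − V_A = 9.02×10⁴ V.
W_ext = qΔV = (-5.07×10⁻⁶ C)(9.02×10⁴ V) = -0.457 J.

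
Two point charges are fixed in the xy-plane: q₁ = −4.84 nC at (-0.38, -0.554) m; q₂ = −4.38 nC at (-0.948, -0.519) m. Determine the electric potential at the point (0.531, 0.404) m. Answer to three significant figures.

The total potential is the scalar sum of each charge's contribution, V = Σ kqᵢ/rᵢ.
Distances from the field point to each charge: r₁ = 1.32 m, r₂ = 1.74 m.
V = k[(-4.84×10⁻⁹)/(1.32) + (-4.38×10⁻⁹)/(1.74)] = -55.5 V.

-55.5 V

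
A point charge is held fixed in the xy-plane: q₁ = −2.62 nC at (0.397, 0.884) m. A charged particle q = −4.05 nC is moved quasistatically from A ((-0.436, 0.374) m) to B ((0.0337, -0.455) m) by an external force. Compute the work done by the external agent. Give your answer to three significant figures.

For quasistatic motion the external work equals the change in potential energy: W_ext = qΔV = q(V_B − V_A).
At A: distance to the source charge is 0.977 m; V_A = kq₁/r = -24.1 V.
At B: distance to the source charge is 1.39 m; V_B = kq₁/r = -17.0 V.
ΔV = V_B − V_A = 7.14 V.
W_ext = qΔV = (-4.05×10⁻⁹ C)(7.14 V) = -2.89×10⁻⁸ J.

-2.89×10⁻⁸ J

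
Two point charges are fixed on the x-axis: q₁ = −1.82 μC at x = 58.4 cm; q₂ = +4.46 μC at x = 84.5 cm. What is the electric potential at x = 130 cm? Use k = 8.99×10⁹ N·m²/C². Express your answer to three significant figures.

Electric potential is a scalar, so the contributions from each charge add algebraically: V = Σ kqᵢ/rᵢ.
Distances from the field point to each charge: r₁ = 0.716 m, r₂ = 0.455 m.
V = k[(-1.82×10⁻⁶)/(0.716) + (4.46×10⁻⁶)/(0.455)] = 6.53×10⁴ V.

6.53×10⁴ V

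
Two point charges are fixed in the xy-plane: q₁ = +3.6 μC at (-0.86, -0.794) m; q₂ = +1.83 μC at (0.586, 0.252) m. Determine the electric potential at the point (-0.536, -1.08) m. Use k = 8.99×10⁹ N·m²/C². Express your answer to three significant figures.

The total potential is the scalar sum of each charge's contribution, V = Σ kqᵢ/rᵢ.
Distances from the field point to each charge: r₁ = 0.432 m, r₂ = 1.74 m.
V = k[(3.60×10⁻⁶)/(0.432) + (1.83×10⁻⁶)/(1.74)] = 8.43×10⁴ V.

8.43×10⁴ V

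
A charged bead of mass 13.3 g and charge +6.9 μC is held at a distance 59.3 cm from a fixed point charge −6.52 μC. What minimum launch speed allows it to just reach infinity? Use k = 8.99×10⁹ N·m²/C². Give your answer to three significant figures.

10.1 m/s

To just escape, total mechanical energy must reach zero at infinity: ½mv²_min + U = 0, so ½mv²_min = −U = |kQq|/r.
|U| = |kQq|/r = (8.99×10⁹ N·m²/C²)(6.52×10⁻⁶)(6.90×10⁻⁶)/(0.593) = 0.682 J.
v_min = √(2|U|/m) = √(2·0.682/0.0133) = 10.1 m/s.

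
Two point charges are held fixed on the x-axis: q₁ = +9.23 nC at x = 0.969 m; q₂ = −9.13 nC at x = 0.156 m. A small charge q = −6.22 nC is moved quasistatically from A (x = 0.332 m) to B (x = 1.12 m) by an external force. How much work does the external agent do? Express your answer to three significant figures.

-4.98×10⁻⁶ J

For quasistatic motion the external work equals the change in potential energy: W_ext = qΔV = q(V_B − V_A).
At A: distances to the source charges are 0.637 m, 0.176 m; V_A = Σ kqᵢ/rᵢ = -336 V.
At B: distances to the source charges are 0.151 m, 0.964 m; V_B = Σ kqᵢ/rᵢ = 464 V.
ΔV = V_B − V_A = 800 V.
W_ext = qΔV = (-6.22×10⁻⁹ C)(800 V) = -4.98×10⁻⁶ J.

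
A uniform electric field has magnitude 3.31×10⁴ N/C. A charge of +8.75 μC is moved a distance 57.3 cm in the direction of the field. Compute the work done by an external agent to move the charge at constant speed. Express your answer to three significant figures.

-0.166 J

The potential change for a displacement 57.3 cm in the direction of the field is ΔV = −Ed = -1.90×10⁴ V.
W_ext = qΔV = -0.166 J.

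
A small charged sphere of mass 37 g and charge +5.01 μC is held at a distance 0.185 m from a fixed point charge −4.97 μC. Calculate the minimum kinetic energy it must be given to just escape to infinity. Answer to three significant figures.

To just escape, total mechanical energy must reach zero at infinity: ½mv²_min + U = 0, so ½mv²_min = −U = |kQq|/r.
|U| = |kQq|/r = (8.99×10⁹ N·m²/C²)(4.97×10⁻⁶)(5.01×10⁻⁶)/(0.185) = 1.21 J.

1.21 J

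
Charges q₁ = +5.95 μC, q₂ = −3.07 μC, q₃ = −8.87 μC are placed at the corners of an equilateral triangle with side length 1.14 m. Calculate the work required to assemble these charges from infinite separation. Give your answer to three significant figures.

The work to assemble the configuration equals its total potential energy, U = Σ kqᵢqⱼ/rᵢⱼ over all pairs.
All three pair separations equal the side length, 1.14 m.
U = (-0.144) + (-0.416) + (0.215) = -0.346 J.

-0.346 J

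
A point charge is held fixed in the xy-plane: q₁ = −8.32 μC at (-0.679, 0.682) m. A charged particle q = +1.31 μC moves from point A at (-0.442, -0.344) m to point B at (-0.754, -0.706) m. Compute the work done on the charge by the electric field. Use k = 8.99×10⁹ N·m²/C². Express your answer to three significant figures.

-0.0226 J

The work done by the electric force is W_field = −ΔU = −q(V_B − V_A) = q(V_A − V_B).
At A: distance to the source charge is 1.05 m; V_A = kq₁/r = -7.10×10⁴ V.
At B: distance to the source charge is 1.39 m; V_B = kq₁/r = -5.38×10⁴ V.
ΔV = V_B − V_A = 1.72×10⁴ V.
W_field = −qΔV = −(1.31×10⁻⁶ C)(1.72×10⁴ V) = -0.0226 J.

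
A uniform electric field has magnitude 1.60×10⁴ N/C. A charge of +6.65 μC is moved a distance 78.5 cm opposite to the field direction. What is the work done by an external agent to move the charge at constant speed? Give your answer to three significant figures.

0.0835 J

The potential change for a displacement 78.5 cm opposite to the field direction is ΔV = +Ed = 1.26×10⁴ V.
W_ext = qΔV = 0.0835 J.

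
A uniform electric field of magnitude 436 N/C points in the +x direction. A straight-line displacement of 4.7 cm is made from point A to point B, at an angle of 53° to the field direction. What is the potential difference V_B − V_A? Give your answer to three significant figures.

-12.3 V

Only the component of displacement along E changes the potential: ΔV = −E·d·cosθ.
ΔV = −(436 V/m)(0.0470 m)cos53° = -12.3 V.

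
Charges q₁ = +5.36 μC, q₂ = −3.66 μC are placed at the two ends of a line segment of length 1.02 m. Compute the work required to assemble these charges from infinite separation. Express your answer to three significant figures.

The work to assemble the configuration equals its total potential energy, U = Σ kqᵢqⱼ/rᵢⱼ over all pairs.
The separation is r = 1.02 m.
U = (-0.173) = -0.173 J.

-0.173 J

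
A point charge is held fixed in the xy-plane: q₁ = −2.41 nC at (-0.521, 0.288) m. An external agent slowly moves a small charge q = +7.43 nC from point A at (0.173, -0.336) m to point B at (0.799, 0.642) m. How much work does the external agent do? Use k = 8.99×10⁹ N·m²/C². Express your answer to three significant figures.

5.47×10⁻⁸ J

For quasistatic motion the external work equals the change in potential energy: W_ext = qΔV = q(V_B − V_A).
At A: distance to the source charge is 0.933 m; V_A = kq₁/r = -23.2 V.
At B: distance to the source charge is 1.37 m; V_B = kq₁/r = -15.9 V.
ΔV = V_B − V_A = 7.36 V.
W_ext = qΔV = (7.43×10⁻⁹ C)(7.36 V) = 5.47×10⁻⁸ J.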